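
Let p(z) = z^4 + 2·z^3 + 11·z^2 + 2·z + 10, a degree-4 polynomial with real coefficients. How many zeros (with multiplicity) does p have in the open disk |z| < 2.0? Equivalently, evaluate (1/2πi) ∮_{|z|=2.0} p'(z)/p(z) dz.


The zeros of p are: (0 + 1i), (0 - 1i), (-1 + 3i), (-1 - 3i).
Their magnitudes are: 1, 1, 3.162, 3.162.
Zeros with |z| < R = 2.0: (0 + 1i), (0 - 1i).
Count = 2.
By the argument principle, (1/2πi) ∮_{|z|=R} p'(z)/p(z) dz equals exactly this count.

Number of zeros inside |z| < 2.0: 2.


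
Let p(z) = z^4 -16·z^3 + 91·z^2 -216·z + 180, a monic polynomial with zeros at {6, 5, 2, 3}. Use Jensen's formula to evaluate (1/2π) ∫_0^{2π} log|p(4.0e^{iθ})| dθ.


Zeros: 2, 3, 5, 6; r = 4.0.
Inside |z| < r: 2, 3. Outside (|z| ≥ r): 5, 6.
p(0) = 180, so log|p(0)| = log(180) = 5.1930.
Apply Jensen: I(r) = log|p(0)| + Σ_k log(r/|z_k|), summed over zeros inside |z| < r.
  log(r/|z_k|) for z_k = 2: log(4.0/2) = 0.6931
  log(r/|z_k|) for z_k = 3: log(4.0/3) = 0.2877
  Outside zeros (5, 6) contribute nothing to the Jensen sum.
Sum over inside zeros: 0.9808.
I(r) = log|p(0)| + (inside sum) = 5.1930 + 0.9808 = 6.1738.
Note: since some zeros are outside |z| ≤ r, the simplified n·log(r) form does NOT apply — only the inside zeros contribute.

I(r) ≈ 6.1738.


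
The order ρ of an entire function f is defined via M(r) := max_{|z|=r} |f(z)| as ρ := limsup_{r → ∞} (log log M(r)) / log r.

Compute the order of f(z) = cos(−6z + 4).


cos(w) is a linear combination of e^{iw} and e^{−iw} (or e^w, e^{−w} in the hyperbolic case), so |cos(w)| ≤ e^{|w|}. With w = −6z + 4, |w| ≤ 6|z| + 4 = 6r + 4 on |z| = r, giving M(r) ≤ e^{6r + 4}, so ρ ≤ 1. On a suitable ray (z = it for sin/cos; z = t for sinh/cosh, t real → ∞), |cos(−6z + 4)| grows like e^{6|t|}/2, so ρ ≥ 1. Hence ρ = 1.
Therefore ρ = 1.

Order ρ = 1.


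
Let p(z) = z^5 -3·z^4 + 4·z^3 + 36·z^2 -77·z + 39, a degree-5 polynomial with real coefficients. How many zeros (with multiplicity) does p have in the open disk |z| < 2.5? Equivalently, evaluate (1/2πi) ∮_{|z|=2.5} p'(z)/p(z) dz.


The zeros of p are: (2 + 3i), (2 - 3i), 1, 1, -3.
Their magnitudes are: 3.606, 3.606, 1, 1, 3.
Zeros with |z| < R = 2.5: 1, 1.
Count = 2.
By the argument principle, (1/2πi) ∮_{|z|=R} p'(z)/p(z) dz equals exactly this count.

Number of zeros inside |z| < 2.5: 2.


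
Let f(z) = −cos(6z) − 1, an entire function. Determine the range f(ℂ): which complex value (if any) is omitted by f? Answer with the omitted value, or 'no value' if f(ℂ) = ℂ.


Little Picard bounds the complement of f(ℂ) to at most one point.
cos is entire and surjective onto ℂ: for every w ∈ ℂ, cos(ζ) = w has a solution ζ ∈ ℂ (e.g., via the complex inverse arccos). With ζ = 6z this gives z = ζ/(6). Then -1·cos(6z) takes every value in -1·ℂ = ℂ, and adding -1 is a bijection of ℂ. So f is surjective and omits no value. (Note: only on the real line is cos bounded by [−1, 1].)

Omitted value: no value.


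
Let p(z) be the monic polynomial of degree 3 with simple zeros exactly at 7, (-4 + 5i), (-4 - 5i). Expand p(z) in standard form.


The polynomial is p(z) = ∏_{α ∈ S} (z − α), where S = {7, (-4 + 5i), (-4 - 5i)}.
Expanding the product yields: p(z) = z^3 + z^2 -15·z -287.
Note conjugate pairs combine to real quadratics: (z − (-4+5i))(z − (-4−5i)) = z² + 8z + 41.
The resulting polynomial has degree 3 and real coefficients as required.

p(z) = z^3 + z^2 -15·z -287.


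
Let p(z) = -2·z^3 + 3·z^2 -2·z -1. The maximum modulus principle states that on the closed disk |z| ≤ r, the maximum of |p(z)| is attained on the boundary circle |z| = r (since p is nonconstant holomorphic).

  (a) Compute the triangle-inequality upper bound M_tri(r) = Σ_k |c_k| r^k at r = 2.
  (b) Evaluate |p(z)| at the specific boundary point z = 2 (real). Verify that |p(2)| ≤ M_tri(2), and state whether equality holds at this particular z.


Coefficients: c_0 = -1, c_1 = -2, c_2 = 3, c_3 = -2. Radius r = 2.
Part (a). Triangle bound: M_tri(r) = Σ_k |c_k| r^k
  = |-1|·2^0 + |-2|·2^1 + |3|·2^2 + |-2|·2^3
  = 1 + 4 + 12 + 16 = 33.
This bounds M(r) := max_{|z|=r} |p(z)| from above; equality holds iff all terms c_k z^k can be made to align in phase at a single z on |z|=r.
Part (b). At z = 2 (real, on the circle |z| = r):
  p(2) = (-1)·2^0 + (-2)·2^1 + (3)·2^2 + (-2)·2^3 = -9.
  |p(2)| = 9.
Check: |p(2)| = 9 ≤ 33 = M_tri(2). ✓ Equality does not hold at z = 2 (the coefficients have mixed signs, so the terms do not all align in phase there).

M_tri(2) = 33; |p(2)| = 9; equality at z=2: no.


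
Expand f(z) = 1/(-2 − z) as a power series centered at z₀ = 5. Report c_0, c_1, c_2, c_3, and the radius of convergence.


Let w = z − z₀, so z = z₀ + w.
Then -2 − z = -2 − (z₀ + w) = (-2 − z₀) − w = -7 − w.
f(z) = 1/(-7 − w) = (1/(-7)) · 1/(1 − w/(-7)) = Σ_{n≥0} w^n / (-7)^(n+1).
So c_n = 1/(-7)^(n+1):
  c_0 = 1/(-7)^1 = -1/7.
  c_1 = 1/(-7)^2 = 1/49.
  c_2 = 1/(-7)^3 = -1/343.
  c_3 = 1/(-7)^4 = 1/2401.
The series is valid for |w/d| < 1, i.e. |z − z₀| < |d|.
Radius of convergence: R = |-2 − z₀| = |-7| = 7 (distance from z₀ to the singularity z = -2).

c_0 = -1/7, c_1 = 1/49, c_2 = -1/343, c_3 = 1/2401; R = 7.


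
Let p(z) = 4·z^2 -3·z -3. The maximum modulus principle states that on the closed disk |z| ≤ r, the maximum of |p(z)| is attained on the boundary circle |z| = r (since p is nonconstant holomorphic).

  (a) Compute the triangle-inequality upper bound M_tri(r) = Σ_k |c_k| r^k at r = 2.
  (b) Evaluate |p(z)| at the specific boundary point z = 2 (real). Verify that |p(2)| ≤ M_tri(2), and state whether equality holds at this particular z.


Coefficients: c_0 = -3, c_1 = -3, c_2 = 4. Radius r = 2.
Part (a). Triangle bound: M_tri(r) = Σ_k |c_k| r^k
  = |-3|·2^0 + |-3|·2^1 + |4|·2^2
  = 3 + 6 + 16 = 25.
This bounds M(r) := max_{|z|=r} |p(z)| from above; equality holds iff all terms c_k z^k can be made to align in phase at a single z on |z|=r.
Part (b). At z = 2 (real, on the circle |z| = r):
  p(2) = (-3)·2^0 + (-3)·2^1 + (4)·2^2 = 7.
  |p(2)| = 7.
Check: |p(2)| = 7 ≤ 25 = M_tri(2). ✓ Equality does not hold at z = 2 (the coefficients have mixed signs, so the terms do not all align in phase there).

M_tri(2) = 25; |p(2)| = 7; equality at z=2: no.


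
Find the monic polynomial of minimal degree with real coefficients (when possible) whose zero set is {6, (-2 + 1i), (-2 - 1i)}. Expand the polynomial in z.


The polynomial is p(z) = ∏_{α ∈ S} (z − α), where S = {6, (-2 + 1i), (-2 - 1i)}.
Expanding the product yields: p(z) = z^3 -2·z^2 -19·z -30.
Note conjugate pairs combine to real quadratics: (z − (-2+1i))(z − (-2−1i)) = z² + 4z + 5.
The resulting polynomial has degree 3 and real coefficients as required.

p(z) = z^3 -2·z^2 -19·z -30.


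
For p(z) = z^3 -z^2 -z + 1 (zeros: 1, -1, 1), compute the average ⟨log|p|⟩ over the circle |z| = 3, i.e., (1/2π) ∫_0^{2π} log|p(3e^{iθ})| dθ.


Zeros: -1, 1, 1; r = 3.
Inside |z| < r: -1, 1, 1. Outside (|z| ≥ r): ∅.
p(0) = 1, so log|p(0)| = log(1) = 0.0000.
Apply Jensen: I(r) = log|p(0)| + Σ_k log(r/|z_k|), summed over zeros inside |z| < r.
  log(r/|z_k|) for z_k = 1: log(3/1) = 1.0986
  log(r/|z_k|) for z_k = -1: log(3/1) = 1.0986
  log(r/|z_k|) for z_k = 1: log(3/1) = 1.0986
Sum over inside zeros: 3.2958.
I(r) = log|p(0)| + (inside sum) = 0.0000 + 3.2958 = 3.2958.
Closed form (all zeros inside, monic): I(r) = n·log(r) = 3·log(3) = 3.2958. ✓

I(r) ≈ 3.2958.


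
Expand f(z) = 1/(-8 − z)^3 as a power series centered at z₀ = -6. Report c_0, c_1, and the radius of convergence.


Let w = z − z₀, so z = z₀ + w.
Then -8 − z = -8 − (z₀ + w) = (-8 − z₀) − w = -2 − w.
f(z) = 1/(-2 − w)^3 = (1/(-2)^3) · (1 − w/(-2))^{−3}.
By the binomial series (1−u)^{−3} = Σ_{n≥0} C(n+2, 2) u^n for |u|<1, with u = w/(-2):
  c_n = C(n+2, 2) / (-2)^(n+3).
  c_0 = 1/(-2)^3 = -1/8.
  c_1 = 3/(-2)^4 = 3/16.
The series is valid for |w/d| < 1, i.e. |z − z₀| < |d|.
Radius of convergence: R = |-8 − z₀| = |-2| = 2 (distance from z₀ to the singularity z = -8).

c_0 = -1/8, c_1 = 3/16; R = 2.


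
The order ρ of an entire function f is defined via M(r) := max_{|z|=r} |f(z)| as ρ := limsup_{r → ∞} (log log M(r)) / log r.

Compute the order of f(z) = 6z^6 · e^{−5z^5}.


M(r) = max_{|z|=r} |6|·|z|^6·|e^{−5z^5}| = 6·r^6 · e^{5r^5} (the factors attain their maxima compatibly on |z|=r). Then log M(r) = log 6 + 6·log r + 5r^5, dominated by the last term, so log log M(r) ~ 5·log r. The polynomial factor 6z^6 contributes only a log r term and does not affect the order. ρ = 5.
Therefore ρ = 5.

Order ρ = 5.


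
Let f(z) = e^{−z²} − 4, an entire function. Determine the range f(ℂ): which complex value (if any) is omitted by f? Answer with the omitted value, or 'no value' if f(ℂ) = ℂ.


Little Picard bounds the complement of f(ℂ) to at most one point.
The exponent g(z) = −z² is a nonconstant polynomial, hence surjective onto ℂ. So e^{g(z)} takes every value in {e^w : w ∈ ℂ} = ℂ ∖ {0}. Adding -4 shifts the range to ℂ ∖ {-4}. f omits exactly -4.

Omitted value: -4.


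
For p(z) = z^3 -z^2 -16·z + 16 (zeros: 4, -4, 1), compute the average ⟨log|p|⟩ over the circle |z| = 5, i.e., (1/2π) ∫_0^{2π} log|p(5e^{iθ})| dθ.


Zeros: -4, 1, 4; r = 5.
Inside |z| < r: -4, 1, 4. Outside (|z| ≥ r): ∅.
p(0) = 16, so log|p(0)| = log(16) = 2.7726.
Apply Jensen: I(r) = log|p(0)| + Σ_k log(r/|z_k|), summed over zeros inside |z| < r.
  log(r/|z_k|) for z_k = 4: log(5/4) = 0.2231
  log(r/|z_k|) for z_k = -4: log(5/4) = 0.2231
  log(r/|z_k|) for z_k = 1: log(5/1) = 1.6094
Sum over inside zeros: 2.0557.
I(r) = log|p(0)| + (inside sum) = 2.7726 + 2.0557 = 4.8283.
Closed form (all zeros inside, monic): I(r) = n·log(r) = 3·log(5) = 4.8283. ✓

I(r) ≈ 4.8283.


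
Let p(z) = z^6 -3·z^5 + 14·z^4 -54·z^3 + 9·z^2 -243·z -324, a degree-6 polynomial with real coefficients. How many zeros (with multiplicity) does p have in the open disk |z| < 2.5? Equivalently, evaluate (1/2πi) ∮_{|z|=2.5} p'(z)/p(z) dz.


The zeros of p are: -1, (0 + 3i), (0 - 3i), (0 + 3i), (0 - 3i), 4.
Their magnitudes are: 1, 3, 3, 3, 3, 4.
Zeros with |z| < R = 2.5: -1.
Count = 1.
By the argument principle, (1/2πi) ∮_{|z|=R} p'(z)/p(z) dz equals exactly this count.

Number of zeros inside |z| < 2.5: 1.


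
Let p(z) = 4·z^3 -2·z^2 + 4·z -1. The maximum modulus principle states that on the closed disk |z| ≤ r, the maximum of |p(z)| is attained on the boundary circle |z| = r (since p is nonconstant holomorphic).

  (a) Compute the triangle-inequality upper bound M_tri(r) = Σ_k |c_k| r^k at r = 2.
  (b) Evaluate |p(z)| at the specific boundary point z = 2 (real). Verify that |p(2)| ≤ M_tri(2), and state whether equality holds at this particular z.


Coefficients: c_0 = -1, c_1 = 4, c_2 = -2, c_3 = 4. Radius r = 2.
Part (a). Triangle bound: M_tri(r) = Σ_k |c_k| r^k
  = |-1|·2^0 + |4|·2^1 + |-2|·2^2 + |4|·2^3
  = 1 + 8 + 8 + 32 = 49.
This bounds M(r) := max_{|z|=r} |p(z)| from above; equality holds iff all terms c_k z^k can be made to align in phase at a single z on |z|=r.
Part (b). At z = 2 (real, on the circle |z| = r):
  p(2) = (-1)·2^0 + (4)·2^1 + (-2)·2^2 + (4)·2^3 = 31.
  |p(2)| = 31.
Check: |p(2)| = 31 ≤ 49 = M_tri(2). ✓ Equality does not hold at z = 2 (the coefficients have mixed signs, so the terms do not all align in phase there).

M_tri(2) = 49; |p(2)| = 31; equality at z=2: no.


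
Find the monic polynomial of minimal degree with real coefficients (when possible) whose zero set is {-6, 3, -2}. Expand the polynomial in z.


The polynomial is p(z) = ∏_{α ∈ S} (z − α), where S = {-6, 3, -2}.
Expanding the product yields: p(z) = z^3 + 5·z^2 -12·z -36.
The resulting polynomial has degree 3 and real coefficients as required.

p(z) = z^3 + 5·z^2 -12·z -36.


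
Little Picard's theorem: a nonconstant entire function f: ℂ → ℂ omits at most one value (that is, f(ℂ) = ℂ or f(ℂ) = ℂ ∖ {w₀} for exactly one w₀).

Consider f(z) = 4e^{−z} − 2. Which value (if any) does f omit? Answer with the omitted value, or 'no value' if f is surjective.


Little Picard bounds the complement of f(ℂ) to at most one point.
e^{−z} is never zero on ℂ, so 4·e^{−z} takes every value in ℂ ∖ {0}. Adding -2 shifts the range to ℂ ∖ {-2}. Thus f omits exactly the value -2.

Omitted value: -2.


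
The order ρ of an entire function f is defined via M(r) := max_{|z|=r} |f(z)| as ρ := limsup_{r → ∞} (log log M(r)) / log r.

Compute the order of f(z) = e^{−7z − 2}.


|e^{−7z − 2}| = e^{Re(-7·z) + -2} ≤ e^{7|z|^1 + -2} = e^{7r^1 + -2} on |z| = r, so ρ ≤ 1. Choosing z on |z|=r so that -7·z is real positive (always possible by picking arg z appropriately) gives |f(z)| = e^{7r^1 + -2}, matching the bound. The additive constant -2 does not affect log log M(r) ~ 1·log r. Hence ρ = 1.
Therefore ρ = 1.

Order ρ = 1.


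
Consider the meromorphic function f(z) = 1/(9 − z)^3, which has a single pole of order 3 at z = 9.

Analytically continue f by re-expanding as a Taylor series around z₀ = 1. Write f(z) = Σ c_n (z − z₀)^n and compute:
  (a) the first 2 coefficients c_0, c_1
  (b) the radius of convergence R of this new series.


Let w = z − z₀, so z = z₀ + w.
Then 9 − z = 9 − (z₀ + w) = (9 − z₀) − w = 8 − w.
f(z) = 1/(8 − w)^3 = (1/(8)^3) · (1 − w/(8))^{−3}.
By the binomial series (1−u)^{−3} = Σ_{n≥0} C(n+2, 2) u^n for |u|<1, with u = w/(8):
  c_n = C(n+2, 2) / (8)^(n+3).
  c_0 = 1/(8)^3 = 1/512.
  c_1 = 3/(8)^4 = 3/4096.
The series is valid for |w/d| < 1, i.e. |z − z₀| < |d|.
Radius of convergence: R = |9 − z₀| = |8| = 8 (distance from z₀ to the singularity z = 9).

c_0 = 1/512, c_1 = 3/4096; R = 8.


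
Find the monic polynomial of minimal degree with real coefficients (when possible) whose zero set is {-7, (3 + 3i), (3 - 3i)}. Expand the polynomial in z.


The polynomial is p(z) = ∏_{α ∈ S} (z − α), where S = {-7, (3 + 3i), (3 - 3i)}.
Expanding the product yields: p(z) = z^3 + z^2 -24·z + 126.
Note conjugate pairs combine to real quadratics: (z − (3+3i))(z − (3−3i)) = z² − 6z + 18.
The resulting polynomial has degree 3 and real coefficients as required.

p(z) = z^3 + z^2 -24·z + 126.


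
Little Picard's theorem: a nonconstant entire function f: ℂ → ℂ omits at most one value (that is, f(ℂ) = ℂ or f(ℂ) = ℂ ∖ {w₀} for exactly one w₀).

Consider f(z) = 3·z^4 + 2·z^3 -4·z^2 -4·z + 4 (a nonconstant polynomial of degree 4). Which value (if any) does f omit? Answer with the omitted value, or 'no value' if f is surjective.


Little Picard bounds the complement of f(ℂ) to at most one point.
For every w ∈ ℂ, the equation p(z) − w = 0 is a nonconstant polynomial in z and hence has at least one root by the fundamental theorem of algebra. So p is surjective onto ℂ, omitting no value.

Omitted value: no value.


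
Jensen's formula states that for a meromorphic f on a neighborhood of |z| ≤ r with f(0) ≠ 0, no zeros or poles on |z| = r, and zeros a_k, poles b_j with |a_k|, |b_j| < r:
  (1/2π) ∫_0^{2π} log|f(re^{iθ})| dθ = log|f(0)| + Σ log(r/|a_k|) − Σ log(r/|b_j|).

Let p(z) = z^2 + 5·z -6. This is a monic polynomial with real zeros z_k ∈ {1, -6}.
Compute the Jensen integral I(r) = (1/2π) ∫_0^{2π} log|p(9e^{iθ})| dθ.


Zeros: -6, 1; r = 9.
Inside |z| < r: -6, 1. Outside (|z| ≥ r): ∅.
p(0) = -6, so log|p(0)| = log(6) = 1.7918.
Apply Jensen: I(r) = log|p(0)| + Σ_k log(r/|z_k|), summed over zeros inside |z| < r.
  log(r/|z_k|) for z_k = 1: log(9/1) = 2.1972
  log(r/|z_k|) for z_k = -6: log(9/6) = 0.4055
Sum over inside zeros: 2.6027.
I(r) = log|p(0)| + (inside sum) = 1.7918 + 2.6027 = 4.3944.
Closed form (all zeros inside, monic): I(r) = n·log(r) = 2·log(9) = 4.3944. ✓

I(r) ≈ 4.3944.


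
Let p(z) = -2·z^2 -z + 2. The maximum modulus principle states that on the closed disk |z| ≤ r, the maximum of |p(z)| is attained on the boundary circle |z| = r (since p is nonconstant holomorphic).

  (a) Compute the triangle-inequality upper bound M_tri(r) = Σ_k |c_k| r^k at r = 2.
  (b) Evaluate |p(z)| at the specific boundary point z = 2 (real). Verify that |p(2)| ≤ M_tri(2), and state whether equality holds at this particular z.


Coefficients: c_0 = 2, c_1 = -1, c_2 = -2. Radius r = 2.
Part (a). Triangle bound: M_tri(r) = Σ_k |c_k| r^k
  = |2|·2^0 + |-1|·2^1 + |-2|·2^2
  = 2 + 2 + 8 = 12.
This bounds M(r) := max_{|z|=r} |p(z)| from above; equality holds iff all terms c_k z^k can be made to align in phase at a single z on |z|=r.
Part (b). At z = 2 (real, on the circle |z| = r):
  p(2) = (2)·2^0 + (-1)·2^1 + (-2)·2^2 = -8.
  |p(2)| = 8.
Check: |p(2)| = 8 ≤ 12 = M_tri(2). ✓ Equality does not hold at z = 2 (the coefficients have mixed signs, so the terms do not all align in phase there).

M_tri(2) = 12; |p(2)| = 8; equality at z=2: no.


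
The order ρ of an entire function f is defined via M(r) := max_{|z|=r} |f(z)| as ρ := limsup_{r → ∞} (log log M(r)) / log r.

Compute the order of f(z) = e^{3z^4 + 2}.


|e^{3z^4 + 2}| = e^{Re(3·z^4) + 2} ≤ e^{3|z|^4 + 2} = e^{3r^4 + 2} on |z| = r, so ρ ≤ 4. Choosing z on |z|=r so that 3·z^4 is real positive (always possible by picking arg z appropriately) gives |f(z)| = e^{3r^4 + 2}, matching the bound. The additive constant 2 does not affect log log M(r) ~ 4·log r. Hence ρ = 4.
Therefore ρ = 4.

Order ρ = 4.


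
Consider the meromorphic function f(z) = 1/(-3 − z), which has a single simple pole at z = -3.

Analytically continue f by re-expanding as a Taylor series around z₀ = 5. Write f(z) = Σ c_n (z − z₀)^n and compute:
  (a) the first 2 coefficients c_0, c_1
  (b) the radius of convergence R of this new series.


Let w = z − z₀, so z = z₀ + w.
Then -3 − z = -3 − (z₀ + w) = (-3 − z₀) − w = -8 − w.
f(z) = 1/(-8 − w) = (1/(-8)) · 1/(1 − w/(-8)) = Σ_{n≥0} w^n / (-8)^(n+1).
So c_n = 1/(-8)^(n+1):
  c_0 = 1/(-8)^1 = -1/8.
  c_1 = 1/(-8)^2 = 1/64.
The series is valid for |w/d| < 1, i.e. |z − z₀| < |d|.
Radius of convergence: R = |-3 − z₀| = |-8| = 8 (distance from z₀ to the singularity z = -3).

c_0 = -1/8, c_1 = 1/64; R = 8.


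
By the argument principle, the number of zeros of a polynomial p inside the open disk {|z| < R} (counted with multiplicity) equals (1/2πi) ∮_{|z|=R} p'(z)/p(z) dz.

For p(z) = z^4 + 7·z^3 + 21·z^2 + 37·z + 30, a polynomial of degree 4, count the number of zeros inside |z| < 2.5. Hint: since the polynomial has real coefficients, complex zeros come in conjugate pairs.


The zeros of p are: -3, (-1 + 2i), (-1 - 2i), -2.
Their magnitudes are: 3, 2.236, 2.236, 2.
Zeros with |z| < R = 2.5: (-1 + 2i), (-1 - 2i), -2.
Count = 3.
By the argument principle, (1/2πi) ∮_{|z|=R} p'(z)/p(z) dz equals exactly this count.

Number of zeros inside |z| < 2.5: 3.


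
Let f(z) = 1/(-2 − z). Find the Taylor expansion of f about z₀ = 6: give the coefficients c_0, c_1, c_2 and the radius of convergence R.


Let w = z − z₀, so z = z₀ + w.
Then -2 − z = -2 − (z₀ + w) = (-2 − z₀) − w = -8 − w.
f(z) = 1/(-8 − w) = (1/(-8)) · 1/(1 − w/(-8)) = Σ_{n≥0} w^n / (-8)^(n+1).
So c_n = 1/(-8)^(n+1):
  c_0 = 1/(-8)^1 = -1/8.
  c_1 = 1/(-8)^2 = 1/64.
  c_2 = 1/(-8)^3 = -1/512.
The series is valid for |w/d| < 1, i.e. |z − z₀| < |d|.
Radius of convergence: R = |-2 − z₀| = |-8| = 8 (distance from z₀ to the singularity z = -2).

c_0 = -1/8, c_1 = 1/64, c_2 = -1/512; R = 8.


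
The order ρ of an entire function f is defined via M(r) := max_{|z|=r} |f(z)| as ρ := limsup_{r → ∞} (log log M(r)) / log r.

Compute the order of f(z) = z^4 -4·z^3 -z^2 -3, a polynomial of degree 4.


|f(z)| ≤ Σ|c_k|·r^k = O(r^4) as r → ∞. Polynomial growth is O(e^{r^ε}) for every ε > 0 (since r^4/e^{r^ε} → 0), so ρ ≤ ε for all ε > 0, i.e. ρ = 0. Every nonconstant polynomial has order 0.
Therefore ρ = 0.

Order ρ = 0.


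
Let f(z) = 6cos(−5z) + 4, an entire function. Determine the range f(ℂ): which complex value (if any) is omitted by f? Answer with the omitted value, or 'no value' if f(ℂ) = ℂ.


Little Picard bounds the complement of f(ℂ) to at most one point.
cos is entire and surjective onto ℂ: for every w ∈ ℂ, cos(ζ) = w has a solution ζ ∈ ℂ (e.g., via the complex inverse arccos). With ζ = −5z this gives z = ζ/(-5). Then 6·cos(−5z) takes every value in 6·ℂ = ℂ, and adding 4 is a bijection of ℂ. So f is surjective and omits no value. (Note: only on the real line is cos bounded by [−1, 1].)

Omitted value: no value.


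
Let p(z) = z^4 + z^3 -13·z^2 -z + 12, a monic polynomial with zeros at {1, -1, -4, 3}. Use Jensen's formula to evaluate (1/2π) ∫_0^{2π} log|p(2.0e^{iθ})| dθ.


Zeros: -4, -1, 1, 3; r = 2.0.
Inside |z| < r: -1, 1. Outside (|z| ≥ r): -4, 3.
p(0) = 12, so log|p(0)| = log(12) = 2.4849.
Apply Jensen: I(r) = log|p(0)| + Σ_k log(r/|z_k|), summed over zeros inside |z| < r.
  log(r/|z_k|) for z_k = 1: log(2.0/1) = 0.6931
  log(r/|z_k|) for z_k = -1: log(2.0/1) = 0.6931
  Outside zeros (-4, 3) contribute nothing to the Jensen sum.
Sum over inside zeros: 1.3863.
I(r) = log|p(0)| + (inside sum) = 2.4849 + 1.3863 = 3.8712.
Note: since some zeros are outside |z| ≤ r, the simplified n·log(r) form does NOT apply — only the inside zeros contribute.

I(r) ≈ 3.8712.


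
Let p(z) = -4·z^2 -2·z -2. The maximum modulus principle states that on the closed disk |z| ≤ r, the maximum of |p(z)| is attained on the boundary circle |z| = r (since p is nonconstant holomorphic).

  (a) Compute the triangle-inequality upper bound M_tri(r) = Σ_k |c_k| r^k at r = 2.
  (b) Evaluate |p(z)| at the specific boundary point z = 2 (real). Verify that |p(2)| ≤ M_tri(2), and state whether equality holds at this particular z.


Coefficients: c_0 = -2, c_1 = -2, c_2 = -4. Radius r = 2.
Part (a). Triangle bound: M_tri(r) = Σ_k |c_k| r^k
  = |-2|·2^0 + |-2|·2^1 + |-4|·2^2
  = 2 + 4 + 16 = 22.
This bounds M(r) := max_{|z|=r} |p(z)| from above; equality holds iff all terms c_k z^k can be made to align in phase at a single z on |z|=r.
Part (b). At z = 2 (real, on the circle |z| = r):
  p(2) = (-2)·2^0 + (-2)·2^1 + (-4)·2^2 = -22.
  |p(2)| = 22.
Since all nonzero coefficients share the same sign, |p(2)| = 22 = M_tri(2); the triangle bound is attained at z = 2, so in fact M(r) = 22.

M_tri(2) = 22; |p(2)| = 22; equality at z=2: yes.


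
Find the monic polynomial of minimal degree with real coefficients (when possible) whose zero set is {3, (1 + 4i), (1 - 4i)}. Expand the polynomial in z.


The polynomial is p(z) = ∏_{α ∈ S} (z − α), where S = {3, (1 + 4i), (1 - 4i)}.
Expanding the product yields: p(z) = z^3 -5·z^2 + 23·z -51.
Note conjugate pairs combine to real quadratics: (z − (1+4i))(z − (1−4i)) = z² − 2z + 17.
The resulting polynomial has degree 3 and real coefficients as required.

p(z) = z^3 -5·z^2 + 23·z -51.


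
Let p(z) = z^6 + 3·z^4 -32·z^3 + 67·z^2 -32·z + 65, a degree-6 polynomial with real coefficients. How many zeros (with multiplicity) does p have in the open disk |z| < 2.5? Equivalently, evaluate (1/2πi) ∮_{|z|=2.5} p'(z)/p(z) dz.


The zeros of p are: (0 + 1i), (0 - 1i), (2 + 1i), (2 - 1i), (-2 + 3i), (-2 - 3i).
Their magnitudes are: 1, 1, 2.236, 2.236, 3.606, 3.606.
Zeros with |z| < R = 2.5: (0 + 1i), (0 - 1i), (2 + 1i), (2 - 1i).
Count = 4.
By the argument principle, (1/2πi) ∮_{|z|=R} p'(z)/p(z) dz equals exactly this count.

Number of zeros inside |z| < 2.5: 4.


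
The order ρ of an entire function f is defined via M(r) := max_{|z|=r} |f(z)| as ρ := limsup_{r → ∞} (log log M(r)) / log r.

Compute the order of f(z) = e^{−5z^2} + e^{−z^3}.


Each summand is entire of order 2 and 3 respectively (as in the single-exponential case). The order of a sum is at most the max of the orders, so ρ ≤ 3. For the lower bound: on |z|=r choose arg z so that -1z^3 is real positive; then |e^{-1z^3}| = e^{1r^3} while |e^{-5z^2}| ≤ e^{5r^2} = o(e^{1r^3}). So |f| ≥ e^{1r^3}(1 − o(1)) and ρ ≥ 3. Hence ρ = max(2, 3) = 3.
Therefore ρ = 3.

Order ρ = 3.


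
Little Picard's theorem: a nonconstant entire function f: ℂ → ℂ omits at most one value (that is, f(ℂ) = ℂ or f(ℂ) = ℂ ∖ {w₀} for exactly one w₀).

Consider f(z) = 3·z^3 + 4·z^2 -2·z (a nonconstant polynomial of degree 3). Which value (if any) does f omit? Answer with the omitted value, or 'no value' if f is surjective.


Little Picard bounds the complement of f(ℂ) to at most one point.
For every w ∈ ℂ, the equation p(z) − w = 0 is a nonconstant polynomial in z and hence has at least one root by the fundamental theorem of algebra. So p is surjective onto ℂ, omitting no value.

Omitted value: no value.


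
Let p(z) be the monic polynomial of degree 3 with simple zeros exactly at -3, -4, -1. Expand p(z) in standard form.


The polynomial is p(z) = ∏_{α ∈ S} (z − α), where S = {-3, -4, -1}.
Expanding the product yields: p(z) = z^3 + 8·z^2 + 19·z + 12.
The resulting polynomial has degree 3 and real coefficients as required.

p(z) = z^3 + 8·z^2 + 19·z + 12.


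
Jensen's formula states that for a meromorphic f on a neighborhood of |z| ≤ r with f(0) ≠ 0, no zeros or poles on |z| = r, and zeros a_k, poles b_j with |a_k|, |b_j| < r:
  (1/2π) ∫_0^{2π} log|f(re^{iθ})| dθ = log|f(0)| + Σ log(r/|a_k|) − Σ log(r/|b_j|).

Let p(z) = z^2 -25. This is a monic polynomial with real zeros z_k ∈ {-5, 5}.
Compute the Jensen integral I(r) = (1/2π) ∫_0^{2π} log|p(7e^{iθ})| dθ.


Zeros: -5, 5; r = 7.
Inside |z| < r: -5, 5. Outside (|z| ≥ r): ∅.
p(0) = -25, so log|p(0)| = log(25) = 3.2189.
Apply Jensen: I(r) = log|p(0)| + Σ_k log(r/|z_k|), summed over zeros inside |z| < r.
  log(r/|z_k|) for z_k = -5: log(7/5) = 0.3365
  log(r/|z_k|) for z_k = 5: log(7/5) = 0.3365
Sum over inside zeros: 0.6729.
I(r) = log|p(0)| + (inside sum) = 3.2189 + 0.6729 = 3.8918.
Closed form (all zeros inside, monic): I(r) = n·log(r) = 2·log(7) = 3.8918. ✓

I(r) ≈ 3.8918.


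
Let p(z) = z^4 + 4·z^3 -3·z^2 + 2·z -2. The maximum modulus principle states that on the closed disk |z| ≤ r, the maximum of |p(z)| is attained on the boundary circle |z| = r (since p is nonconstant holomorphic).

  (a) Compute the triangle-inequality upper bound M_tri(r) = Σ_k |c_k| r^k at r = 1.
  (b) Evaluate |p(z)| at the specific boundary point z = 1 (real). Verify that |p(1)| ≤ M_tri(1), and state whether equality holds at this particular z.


Coefficients: c_0 = -2, c_1 = 2, c_2 = -3, c_3 = 4, c_4 = 1. Radius r = 1.
Part (a). Triangle bound: M_tri(r) = Σ_k |c_k| r^k
  = |-2|·1^0 + |2|·1^1 + |-3|·1^2 + |4|·1^3 + |1|·1^4
  = 2 + 2 + 3 + 4 + 1 = 12.
This bounds M(r) := max_{|z|=r} |p(z)| from above; equality holds iff all terms c_k z^k can be made to align in phase at a single z on |z|=r.
Part (b). At z = 1 (real, on the circle |z| = r):
  p(1) = (-2)·1^0 + (2)·1^1 + (-3)·1^2 + (4)·1^3 + (1)·1^4 = 2.
  |p(1)| = 2.
Check: |p(1)| = 2 ≤ 12 = M_tri(1). ✓ Equality does not hold at z = 1 (the coefficients have mixed signs, so the terms do not all align in phase there).

M_tri(1) = 12; |p(1)| = 2; equality at z=1: no.


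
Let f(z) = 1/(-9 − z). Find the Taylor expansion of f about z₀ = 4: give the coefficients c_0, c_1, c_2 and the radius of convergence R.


Let w = z − z₀, so z = z₀ + w.
Then -9 − z = -9 − (z₀ + w) = (-9 − z₀) − w = -13 − w.
f(z) = 1/(-13 − w) = (1/(-13)) · 1/(1 − w/(-13)) = Σ_{n≥0} w^n / (-13)^(n+1).
So c_n = 1/(-13)^(n+1):
  c_0 = 1/(-13)^1 = -1/13.
  c_1 = 1/(-13)^2 = 1/169.
  c_2 = 1/(-13)^3 = -1/2197.
The series is valid for |w/d| < 1, i.e. |z − z₀| < |d|.
Radius of convergence: R = |-9 − z₀| = |-13| = 13 (distance from z₀ to the singularity z = -9).

c_0 = -1/13, c_1 = 1/169, c_2 = -1/2197; R = 13.


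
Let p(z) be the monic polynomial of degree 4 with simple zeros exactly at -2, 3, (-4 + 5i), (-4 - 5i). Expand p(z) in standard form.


The polynomial is p(z) = ∏_{α ∈ S} (z − α), where S = {-2, 3, (-4 + 5i), (-4 - 5i)}.
Expanding the product yields: p(z) = z^4 + 7·z^3 + 27·z^2 -89·z -246.
Note conjugate pairs combine to real quadratics: (z − (-4+5i))(z − (-4−5i)) = z² + 8z + 41.
The resulting polynomial has degree 4 and real coefficients as required.

p(z) = z^4 + 7·z^3 + 27·z^2 -89·z -246.


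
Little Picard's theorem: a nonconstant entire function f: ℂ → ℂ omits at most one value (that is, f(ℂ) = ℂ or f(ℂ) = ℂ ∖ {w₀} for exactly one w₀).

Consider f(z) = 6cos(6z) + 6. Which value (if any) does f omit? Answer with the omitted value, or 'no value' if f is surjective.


Little Picard bounds the complement of f(ℂ) to at most one point.
cos is entire and surjective onto ℂ: for every w ∈ ℂ, cos(ζ) = w has a solution ζ ∈ ℂ (e.g., via the complex inverse arccos). With ζ = 6z this gives z = ζ/(6). Then 6·cos(6z) takes every value in 6·ℂ = ℂ, and adding 6 is a bijection of ℂ. So f is surjective and omits no value. (Note: only on the real line is cos bounded by [−1, 1].)

Omitted value: no value.


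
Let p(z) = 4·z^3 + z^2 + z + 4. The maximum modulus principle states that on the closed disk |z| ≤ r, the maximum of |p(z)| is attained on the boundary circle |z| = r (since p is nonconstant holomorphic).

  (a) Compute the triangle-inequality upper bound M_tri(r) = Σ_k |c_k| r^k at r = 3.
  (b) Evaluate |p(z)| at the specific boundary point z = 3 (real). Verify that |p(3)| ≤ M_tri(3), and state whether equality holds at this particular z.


Coefficients: c_0 = 4, c_1 = 1, c_2 = 1, c_3 = 4. Radius r = 3.
Part (a). Triangle bound: M_tri(r) = Σ_k |c_k| r^k
  = |4|·3^0 + |1|·3^1 + |1|·3^2 + |4|·3^3
  = 4 + 3 + 9 + 108 = 124.
This bounds M(r) := max_{|z|=r} |p(z)| from above; equality holds iff all terms c_k z^k can be made to align in phase at a single z on |z|=r.
Part (b). At z = 3 (real, on the circle |z| = r):
  p(3) = (4)·3^0 + (1)·3^1 + (1)·3^2 + (4)·3^3 = 124.
  |p(3)| = 124.
Since all nonzero coefficients share the same sign, |p(3)| = 124 = M_tri(3); the triangle bound is attained at z = 3, so in fact M(r) = 124.

M_tri(3) = 124; |p(3)| = 124; equality at z=3: yes.


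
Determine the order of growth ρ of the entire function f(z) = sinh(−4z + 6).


sinh(w) is a linear combination of e^{iw} and e^{−iw} (or e^w, e^{−w} in the hyperbolic case), so |sinh(w)| ≤ e^{|w|}. With w = −4z + 6, |w| ≤ 4|z| + 6 = 4r + 6 on |z| = r, giving M(r) ≤ e^{4r + 6}, so ρ ≤ 1. On a suitable ray (z = it for sin/cos; z = t for sinh/cosh, t real → ∞), |sinh(−4z + 6)| grows like e^{4|t|}/2, so ρ ≥ 1. Hence ρ = 1.
Therefore ρ = 1.

Order ρ = 1.


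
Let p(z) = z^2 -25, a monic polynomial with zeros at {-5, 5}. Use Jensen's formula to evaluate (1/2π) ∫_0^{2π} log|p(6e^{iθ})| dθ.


Zeros: -5, 5; r = 6.
Inside |z| < r: -5, 5. Outside (|z| ≥ r): ∅.
p(0) = -25, so log|p(0)| = log(25) = 3.2189.
Apply Jensen: I(r) = log|p(0)| + Σ_k log(r/|z_k|), summed over zeros inside |z| < r.
  log(r/|z_k|) for z_k = -5: log(6/5) = 0.1823
  log(r/|z_k|) for z_k = 5: log(6/5) = 0.1823
Sum over inside zeros: 0.3646.
I(r) = log|p(0)| + (inside sum) = 3.2189 + 0.3646 = 3.5835.
Closed form (all zeros inside, monic): I(r) = n·log(r) = 2·log(6) = 3.5835. ✓

I(r) ≈ 3.5835.


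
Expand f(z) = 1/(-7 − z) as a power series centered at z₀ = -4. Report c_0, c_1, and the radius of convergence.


Let w = z − z₀, so z = z₀ + w.
Then -7 − z = -7 − (z₀ + w) = (-7 − z₀) − w = -3 − w.
f(z) = 1/(-3 − w) = (1/(-3)) · 1/(1 − w/(-3)) = Σ_{n≥0} w^n / (-3)^(n+1).
So c_n = 1/(-3)^(n+1):
  c_0 = 1/(-3)^1 = -1/3.
  c_1 = 1/(-3)^2 = 1/9.
The series is valid for |w/d| < 1, i.e. |z − z₀| < |d|.
Radius of convergence: R = |-7 − z₀| = |-3| = 3 (distance from z₀ to the singularity z = -7).

c_0 = -1/3, c_1 = 1/9; R = 3.


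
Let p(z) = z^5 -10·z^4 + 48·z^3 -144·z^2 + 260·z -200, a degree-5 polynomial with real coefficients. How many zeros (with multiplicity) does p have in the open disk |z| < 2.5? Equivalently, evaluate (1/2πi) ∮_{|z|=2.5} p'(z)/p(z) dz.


The zeros of p are: 2, (1 + 3i), (1 - 3i), (3 + 1i), (3 - 1i).
Their magnitudes are: 2, 3.162, 3.162, 3.162, 3.162.
Zeros with |z| < R = 2.5: 2.
Count = 1.
By the argument principle, (1/2πi) ∮_{|z|=R} p'(z)/p(z) dz equals exactly this count.

Number of zeros inside |z| < 2.5: 1.


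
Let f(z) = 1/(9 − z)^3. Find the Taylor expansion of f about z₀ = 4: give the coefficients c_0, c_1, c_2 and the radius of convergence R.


Let w = z − z₀, so z = z₀ + w.
Then 9 − z = 9 − (z₀ + w) = (9 − z₀) − w = 5 − w.
f(z) = 1/(5 − w)^3 = (1/(5)^3) · (1 − w/(5))^{−3}.
By the binomial series (1−u)^{−3} = Σ_{n≥0} C(n+2, 2) u^n for |u|<1, with u = w/(5):
  c_n = C(n+2, 2) / (5)^(n+3).
  c_0 = 1/(5)^3 = 1/125.
  c_1 = 3/(5)^4 = 3/625.
  c_2 = 6/(5)^5 = 6/3125.
The series is valid for |w/d| < 1, i.e. |z − z₀| < |d|.
Radius of convergence: R = |9 − z₀| = |5| = 5 (distance from z₀ to the singularity z = 9).

c_0 = 1/125, c_1 = 3/625, c_2 = 6/3125; R = 5.


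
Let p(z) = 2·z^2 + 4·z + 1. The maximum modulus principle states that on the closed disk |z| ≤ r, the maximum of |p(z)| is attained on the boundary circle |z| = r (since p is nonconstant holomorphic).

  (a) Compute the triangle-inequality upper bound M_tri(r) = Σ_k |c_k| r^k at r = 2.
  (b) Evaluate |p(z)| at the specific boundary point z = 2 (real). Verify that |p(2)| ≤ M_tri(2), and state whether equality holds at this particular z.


Coefficients: c_0 = 1, c_1 = 4, c_2 = 2. Radius r = 2.
Part (a). Triangle bound: M_tri(r) = Σ_k |c_k| r^k
  = |1|·2^0 + |4|·2^1 + |2|·2^2
  = 1 + 8 + 8 = 17.
This bounds M(r) := max_{|z|=r} |p(z)| from above; equality holds iff all terms c_k z^k can be made to align in phase at a single z on |z|=r.
Part (b). At z = 2 (real, on the circle |z| = r):
  p(2) = (1)·2^0 + (4)·2^1 + (2)·2^2 = 17.
  |p(2)| = 17.
Since all nonzero coefficients share the same sign, |p(2)| = 17 = M_tri(2); the triangle bound is attained at z = 2, so in fact M(r) = 17.

M_tri(2) = 17; |p(2)| = 17; equality at z=2: yes.


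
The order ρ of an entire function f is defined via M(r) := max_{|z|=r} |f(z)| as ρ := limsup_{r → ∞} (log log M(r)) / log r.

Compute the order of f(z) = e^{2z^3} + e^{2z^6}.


Each summand is entire of order 3 and 6 respectively (as in the single-exponential case). The order of a sum is at most the max of the orders, so ρ ≤ 6. For the lower bound: on |z|=r choose arg z so that 2z^6 is real positive; then |e^{2z^6}| = e^{2r^6} while |e^{2z^3}| ≤ e^{2r^3} = o(e^{2r^6}). So |f| ≥ e^{2r^6}(1 − o(1)) and ρ ≥ 6. Hence ρ = max(3, 6) = 6.
Therefore ρ = 6.

Order ρ = 6.


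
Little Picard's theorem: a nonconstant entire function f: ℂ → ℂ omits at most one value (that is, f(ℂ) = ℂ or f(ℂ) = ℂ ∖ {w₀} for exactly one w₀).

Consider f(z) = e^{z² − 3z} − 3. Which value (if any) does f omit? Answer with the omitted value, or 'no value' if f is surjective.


Little Picard bounds the complement of f(ℂ) to at most one point.
The exponent g(z) = z² − 3z is a nonconstant polynomial, hence surjective onto ℂ. So e^{g(z)} takes every value in {e^w : w ∈ ℂ} = ℂ ∖ {0}. Adding -3 shifts the range to ℂ ∖ {-3}. f omits exactly -3.

Omitted value: -3.


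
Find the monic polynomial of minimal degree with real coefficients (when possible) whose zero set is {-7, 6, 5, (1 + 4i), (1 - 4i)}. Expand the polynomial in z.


The polynomial is p(z) = ∏_{α ∈ S} (z − α), where S = {-7, 6, 5, (1 + 4i), (1 - 4i)}.
Expanding the product yields: p(z) = z^5 -6·z^4 -22·z^3 + 236·z^2 -1219·z + 3570.
Note conjugate pairs combine to real quadratics: (z − (1+4i))(z − (1−4i)) = z² − 2z + 17.
The resulting polynomial has degree 5 and real coefficients as required.

p(z) = z^5 -6·z^4 -22·z^3 + 236·z^2 -1219·z + 3570.


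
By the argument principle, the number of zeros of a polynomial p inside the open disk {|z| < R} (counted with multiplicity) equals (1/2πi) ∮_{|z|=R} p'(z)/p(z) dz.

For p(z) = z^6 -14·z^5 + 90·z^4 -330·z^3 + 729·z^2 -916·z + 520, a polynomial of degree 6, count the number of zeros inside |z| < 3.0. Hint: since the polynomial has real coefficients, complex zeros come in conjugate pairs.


The zeros of p are: (2 + 1i), (2 - 1i), (3 + 2i), (3 - 2i), (2 + 2i), (2 - 2i).
Their magnitudes are: 2.236, 2.236, 3.606, 3.606, 2.828, 2.828.
Zeros with |z| < R = 3.0: (2 + 1i), (2 - 1i), (2 + 2i), (2 - 2i).
Count = 4.
By the argument principle, (1/2πi) ∮_{|z|=R} p'(z)/p(z) dz equals exactly this count.

Number of zeros inside |z| < 3.0: 4.


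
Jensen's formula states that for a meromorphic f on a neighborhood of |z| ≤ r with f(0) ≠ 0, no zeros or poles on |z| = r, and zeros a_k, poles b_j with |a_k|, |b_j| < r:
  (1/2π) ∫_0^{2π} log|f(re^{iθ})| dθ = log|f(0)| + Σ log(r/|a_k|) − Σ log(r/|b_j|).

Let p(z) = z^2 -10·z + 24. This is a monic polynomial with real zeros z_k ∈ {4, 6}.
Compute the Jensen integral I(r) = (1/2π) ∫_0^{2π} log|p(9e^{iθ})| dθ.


Zeros: 4, 6; r = 9.
Inside |z| < r: 4, 6. Outside (|z| ≥ r): ∅.
p(0) = 24, so log|p(0)| = log(24) = 3.1781.
Apply Jensen: I(r) = log|p(0)| + Σ_k log(r/|z_k|), summed over zeros inside |z| < r.
  log(r/|z_k|) for z_k = 4: log(9/4) = 0.8109
  log(r/|z_k|) for z_k = 6: log(9/6) = 0.4055
Sum over inside zeros: 1.2164.
I(r) = log|p(0)| + (inside sum) = 3.1781 + 1.2164 = 4.3944.
Closed form (all zeros inside, monic): I(r) = n·log(r) = 2·log(9) = 4.3944. ✓

I(r) ≈ 4.3944.


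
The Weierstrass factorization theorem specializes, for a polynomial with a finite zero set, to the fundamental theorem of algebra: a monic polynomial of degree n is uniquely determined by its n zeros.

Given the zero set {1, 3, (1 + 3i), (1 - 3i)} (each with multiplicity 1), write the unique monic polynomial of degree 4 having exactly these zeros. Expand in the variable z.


The polynomial is p(z) = ∏_{α ∈ S} (z − α), where S = {1, 3, (1 + 3i), (1 - 3i)}.
Expanding the product yields: p(z) = z^4 -6·z^3 + 21·z^2 -46·z + 30.
Note conjugate pairs combine to real quadratics: (z − (1+3i))(z − (1−3i)) = z² − 2z + 10.
The resulting polynomial has degree 4 and real coefficients as required.

p(z) = z^4 -6·z^3 + 21·z^2 -46·z + 30.


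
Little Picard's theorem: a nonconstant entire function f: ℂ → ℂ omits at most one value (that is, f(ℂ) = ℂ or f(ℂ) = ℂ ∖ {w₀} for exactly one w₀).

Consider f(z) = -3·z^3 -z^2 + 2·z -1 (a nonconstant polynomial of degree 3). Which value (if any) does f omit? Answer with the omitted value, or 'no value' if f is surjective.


Little Picard bounds the complement of f(ℂ) to at most one point.
For every w ∈ ℂ, the equation p(z) − w = 0 is a nonconstant polynomial in z and hence has at least one root by the fundamental theorem of algebra. So p is surjective onto ℂ, omitting no value.

Omitted value: no value.


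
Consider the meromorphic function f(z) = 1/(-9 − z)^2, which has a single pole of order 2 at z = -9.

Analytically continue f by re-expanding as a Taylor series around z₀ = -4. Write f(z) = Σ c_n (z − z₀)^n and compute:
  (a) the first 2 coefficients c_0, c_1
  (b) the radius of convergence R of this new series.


Let w = z − z₀, so z = z₀ + w.
Then -9 − z = -9 − (z₀ + w) = (-9 − z₀) − w = -5 − w.
f(z) = 1/(-5 − w)^2 = (1/(-5)^2) · (1 − w/(-5))^{−2}.
By the binomial series (1−u)^{−2} = Σ_{n≥0} C(n+1, 1) u^n for |u|<1, with u = w/(-5):
  c_n = C(n+1, 1) / (-5)^(n+2).
  c_0 = 1/(-5)^2 = 1/25.
  c_1 = 2/(-5)^3 = -2/125.
The series is valid for |w/d| < 1, i.e. |z − z₀| < |d|.
Radius of convergence: R = |-9 − z₀| = |-5| = 5 (distance from z₀ to the singularity z = -9).

c_0 = 1/25, c_1 = -2/125; R = 5.
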